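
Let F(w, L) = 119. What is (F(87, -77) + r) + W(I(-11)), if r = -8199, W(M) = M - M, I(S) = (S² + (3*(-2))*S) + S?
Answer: -8080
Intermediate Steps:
I(S) = S² - 5*S (I(S) = (S² - 6*S) + S = S² - 5*S)
W(M) = 0
(F(87, -77) + r) + W(I(-11)) = (119 - 8199) + 0 = -8080 + 0 = -8080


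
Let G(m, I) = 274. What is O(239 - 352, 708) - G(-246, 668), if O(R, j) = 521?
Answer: 247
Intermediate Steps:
O(239 - 352, 708) - G(-246, 668) = 521 - 1*274 = 521 - 274 = 247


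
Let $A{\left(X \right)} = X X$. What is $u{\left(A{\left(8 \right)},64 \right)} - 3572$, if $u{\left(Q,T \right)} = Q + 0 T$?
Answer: $-3508$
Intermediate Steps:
$A{\left(X \right)} = X^{2}$
$u{\left(Q,T \right)} = Q$ ($u{\left(Q,T \right)} = Q + 0 = Q$)
$u{\left(A{\left(8 \right)},64 \right)} - 3572 = 8^{2} - 3572 = 64 - 3572 = -3508$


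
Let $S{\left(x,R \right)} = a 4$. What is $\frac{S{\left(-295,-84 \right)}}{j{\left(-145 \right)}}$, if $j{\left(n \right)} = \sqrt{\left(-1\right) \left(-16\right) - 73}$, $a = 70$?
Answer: $- \frac{280 i \sqrt{57}}{57} \approx - 37.087 i$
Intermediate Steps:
$S{\left(x,R \right)} = 280$ ($S{\left(x,R \right)} = 70 \cdot 4 = 280$)
$j{\left(n \right)} = i \sqrt{57}$ ($j{\left(n \right)} = \sqrt{16 - 73} = \sqrt{-57} = i \sqrt{57}$)
$\frac{S{\left(-295,-84 \right)}}{j{\left(-145 \right)}} = \frac{280}{i \sqrt{57}} = 280 \left(- \frac{i \sqrt{57}}{57}\right) = - \frac{280 i \sqrt{57}}{57}$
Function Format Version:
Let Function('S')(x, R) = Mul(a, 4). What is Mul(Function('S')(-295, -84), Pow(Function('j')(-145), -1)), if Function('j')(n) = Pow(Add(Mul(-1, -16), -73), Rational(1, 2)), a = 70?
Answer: Mul(Rational(-280, 57), I, Pow(57, Rational(1, 2))) ≈ Mul(-37.087, I)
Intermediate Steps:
Function('S')(x, R) = 280 (Function('S')(x, R) = Mul(70, 4) = 280)
Function('j')(n) = Mul(I, Pow(57, Rational(1, 2))) (Function('j')(n) = Pow(Add(16, -73), Rational(1, 2)) = Pow(-57, Rational(1, 2)) = Mul(I, Pow(57, Rational(1, 2))))
Mul(Function('S')(-295, -84), Pow(Function('j')(-145), -1)) = Mul(280, Pow(Mul(I, Pow(57, Rational(1, 2))), -1)) = Mul(280, Mul(Rational(-1, 57), I, Pow(57, Rational(1, 2)))) = Mul(Rational(-280, 57), I, Pow(57, Rational(1, 2)))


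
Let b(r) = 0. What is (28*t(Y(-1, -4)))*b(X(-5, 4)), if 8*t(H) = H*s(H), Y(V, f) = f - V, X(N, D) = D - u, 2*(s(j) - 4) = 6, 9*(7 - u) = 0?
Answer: 0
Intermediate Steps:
u = 7 (u = 7 - ⅑*0 = 7 + 0 = 7)
s(j) = 7 (s(j) = 4 + (½)*6 = 4 + 3 = 7)
X(N, D) = -7 + D (X(N, D) = D - 1*7 = D - 7 = -7 + D)
t(H) = 7*H/8 (t(H) = (H*7)/8 = (7*H)/8 = 7*H/8)
(28*t(Y(-1, -4)))*b(X(-5, 4)) = (28*(7*(-4 - 1*(-1))/8))*0 = (28*(7*(-4 + 1)/8))*0 = (28*((7/8)*(-3)))*0 = (28*(-21/8))*0 = -147/2*0 = 0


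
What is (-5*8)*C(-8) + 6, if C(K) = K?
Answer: 326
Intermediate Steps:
(-5*8)*C(-8) + 6 = -5*8*(-8) + 6 = -40*(-8) + 6 = 320 + 6 = 326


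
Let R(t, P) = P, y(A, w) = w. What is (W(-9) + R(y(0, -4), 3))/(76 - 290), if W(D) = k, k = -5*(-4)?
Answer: -23/214 ≈ -0.10748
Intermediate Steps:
k = 20
W(D) = 20
(W(-9) + R(y(0, -4), 3))/(76 - 290) = (20 + 3)/(76 - 290) = 23/(-214) = 23*(-1/214) = -23/214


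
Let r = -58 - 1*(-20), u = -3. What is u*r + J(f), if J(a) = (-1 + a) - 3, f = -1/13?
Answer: 1429/13 ≈ 109.92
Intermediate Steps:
f = -1/13 (f = -1*1/13 = -1/13 ≈ -0.076923)
J(a) = -4 + a
r = -38 (r = -58 + 20 = -38)
u*r + J(f) = -3*(-38) + (-4 - 1/13) = 114 - 53/13 = 1429/13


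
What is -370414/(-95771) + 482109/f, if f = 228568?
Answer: 130836848191/21890185928 ≈ 5.9770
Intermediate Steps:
-370414/(-95771) + 482109/f = -370414/(-95771) + 482109/228568 = -370414*(-1/95771) + 482109*(1/228568) = 370414/95771 + 482109/228568 = 130836848191/21890185928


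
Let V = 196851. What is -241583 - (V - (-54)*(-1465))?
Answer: -359324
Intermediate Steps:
-241583 - (V - (-54)*(-1465)) = -241583 - (196851 - (-54)*(-1465)) = -241583 - (196851 - 1*79110) = -241583 - (196851 - 79110) = -241583 - 1*117741 = -241583 - 117741 = -359324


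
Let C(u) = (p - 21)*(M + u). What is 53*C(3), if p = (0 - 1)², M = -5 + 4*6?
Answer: -23320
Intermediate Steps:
M = 19 (M = -5 + 24 = 19)
p = 1 (p = (-1)² = 1)
C(u) = -380 - 20*u (C(u) = (1 - 21)*(19 + u) = -20*(19 + u) = -380 - 20*u)
53*C(3) = 53*(-380 - 20*3) = 53*(-380 - 60) = 53*(-440) = -23320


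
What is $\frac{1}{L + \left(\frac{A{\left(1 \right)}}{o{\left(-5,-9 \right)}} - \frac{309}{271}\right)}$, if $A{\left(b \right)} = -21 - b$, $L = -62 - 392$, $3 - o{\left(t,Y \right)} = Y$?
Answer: $- \frac{1626}{743039} \approx -0.0021883$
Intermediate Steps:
$o{\left(t,Y \right)} = 3 - Y$
$L = -454$ ($L = -62 - 392 = -454$)
$\frac{1}{L + \left(\frac{A{\left(1 \right)}}{o{\left(-5,-9 \right)}} - \frac{309}{271}\right)} = \frac{1}{-454 + \left(\frac{-21 - 1}{3 - -9} - \frac{309}{271}\right)} = \frac{1}{-454 + \left(\frac{-21 - 1}{3 + 9} - \frac{309}{271}\right)} = \frac{1}{-454 - \left(\frac{309}{271} + \frac{22}{12}\right)} = \frac{1}{-454 - \frac{4835}{1626}} = \frac{1}{- \frac{743039}{1626}} = - \frac{1626}{743039}$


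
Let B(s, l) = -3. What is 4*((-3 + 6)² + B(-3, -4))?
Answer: 24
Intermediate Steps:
4*((-3 + 6)² + B(-3, -4)) = 4*((-3 + 6)² - 3) = 4*(3² - 3) = 4*(9 - 3) = 4*6 = 24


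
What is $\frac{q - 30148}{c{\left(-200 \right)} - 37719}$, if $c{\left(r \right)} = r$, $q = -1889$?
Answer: $\frac{32037}{37919} \approx 0.84488$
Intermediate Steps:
$\frac{q - 30148}{c{\left(-200 \right)} - 37719} = \frac{-1889 - 30148}{-200 - 37719} = - \frac{32037}{-37919} = \left(-32037\right) \left(- \frac{1}{37919}\right) = \frac{32037}{37919}$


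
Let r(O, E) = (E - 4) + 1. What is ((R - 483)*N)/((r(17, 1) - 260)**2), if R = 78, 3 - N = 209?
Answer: 41715/34322 ≈ 1.2154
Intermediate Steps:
N = -206 (N = 3 - 1*209 = 3 - 209 = -206)
r(O, E) = -3 + E (r(O, E) = (-4 + E) + 1 = -3 + E)
((R - 483)*N)/((r(17, 1) - 260)**2) = ((78 - 483)*(-206))/(((-3 + 1) - 260)**2) = (-405*(-206))/((-2 - 260)**2) = 83430/((-262)**2) = 83430/68644 = 83430*(1/68644) = 41715/34322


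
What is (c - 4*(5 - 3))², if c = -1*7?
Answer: 225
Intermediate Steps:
c = -7
(c - 4*(5 - 3))² = (-7 - 4*(5 - 3))² = (-7 - 4*2)² = (-7 - 8)² = (-15)² = 225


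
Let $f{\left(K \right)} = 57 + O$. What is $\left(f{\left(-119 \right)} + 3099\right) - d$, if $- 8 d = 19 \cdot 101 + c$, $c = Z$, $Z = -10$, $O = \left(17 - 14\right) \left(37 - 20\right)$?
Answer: $\frac{27565}{8} \approx 3445.6$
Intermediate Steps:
$O = 51$ ($O = 3 \cdot 17 = 51$)
$c = -10$
$d = - \frac{1909}{8}$ ($d = - \frac{19 \cdot 101 - 10}{8} = - \frac{1919 - 10}{8} = \left(- \frac{1}{8}\right) 1909 = - \frac{1909}{8} \approx -238.63$)
$f{\left(K \right)} = 108$ ($f{\left(K \right)} = 57 + 51 = 108$)
$\left(f{\left(-119 \right)} + 3099\right) - d = \left(108 + 3099\right) - - \frac{1909}{8} = 3207 + \frac{1909}{8} = \frac{27565}{8}$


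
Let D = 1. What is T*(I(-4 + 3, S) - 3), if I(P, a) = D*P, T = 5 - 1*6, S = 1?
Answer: 4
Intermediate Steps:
T = -1 (T = 5 - 6 = -1)
I(P, a) = P (I(P, a) = 1*P = P)
T*(I(-4 + 3, S) - 3) = -((-4 + 3) - 3) = -(-1 - 3) = -1*(-4) = 4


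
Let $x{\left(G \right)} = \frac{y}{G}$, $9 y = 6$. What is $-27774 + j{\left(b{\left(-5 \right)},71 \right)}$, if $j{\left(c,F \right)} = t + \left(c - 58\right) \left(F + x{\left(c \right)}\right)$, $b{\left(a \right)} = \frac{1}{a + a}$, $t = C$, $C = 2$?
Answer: $- \frac{945293}{30} \approx -31510.0$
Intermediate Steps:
$y = \frac{2}{3}$ ($y = \frac{1}{9} \cdot 6 = \frac{2}{3} \approx 0.66667$)
$t = 2$
$x{\left(G \right)} = \frac{2}{3 G}$
$b{\left(a \right)} = \frac{1}{2 a}$
$j{\left(c,F \right)} = 2 + \left(-58 + c\right) \left(F + \frac{2}{3 c}\right)$ ($j{\left(c,F \right)} = 2 + \left(c - 58\right) \left(F + \frac{2}{3 c}\right) = 2 + \left(-58 + c\right) \left(F + \frac{2}{3 c}\right)$)
$-27774 + j{\left(b{\left(-5 \right)},71 \right)} = -27774 + \left(\frac{8}{3} - 4118 - \frac{116}{3 \frac{1}{2 \left(-5\right)}} + 71 \frac{1}{2 \left(-5\right)}\right) = -27774 + \left(\frac{8}{3} - 4118 - \frac{116}{3 \cdot \frac{1}{2} \left(- \frac{1}{5}\right)} + 71 \cdot \frac{1}{2} \left(- \frac{1}{5}\right)\right) = -27774 + \left(\frac{8}{3} - 4118 - \frac{116}{3 \left(- \frac{1}{10}\right)} + 71 \left(- \frac{1}{10}\right)\right) = -27774 - \frac{112073}{30} = - \frac{945293}{30}$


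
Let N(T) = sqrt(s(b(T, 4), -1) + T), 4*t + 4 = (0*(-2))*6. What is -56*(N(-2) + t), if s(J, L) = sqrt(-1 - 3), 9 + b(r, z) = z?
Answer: 56 - 56*sqrt(-2 + 2*I) ≈ 19.959 - 87.011*I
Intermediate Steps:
b(r, z) = -9 + z
s(J, L) = 2*I (s(J, L) = sqrt(-4) = 2*I)
t = -1 (t = -1 + ((0*(-2))*6)/4 = -1 + (0*6)/4 = -1 + (1/4)*0 = -1 + 0 = -1)
N(T) = sqrt(T + 2*I) (N(T) = sqrt(2*I + T) = sqrt(T + 2*I))
-56*(N(-2) + t) = -56*(sqrt(-2 + 2*I) - 1) = -56*(-1 + sqrt(-2 + 2*I)) = 56 - 56*sqrt(-2 + 2*I)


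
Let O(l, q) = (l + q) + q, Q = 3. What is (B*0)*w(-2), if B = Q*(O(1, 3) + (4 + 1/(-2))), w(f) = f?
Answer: 0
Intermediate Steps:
O(l, q) = l + 2*q
B = 63/2 (B = 3*((1 + 2*3) + (4 + 1/(-2))) = 3*((1 + 6) + (4 - 1/2)) = 3*(7 + 7/2) = 3*(21/2) = 63/2 ≈ 31.500)
(B*0)*w(-2) = ((63/2)*0)*(-2) = 0*(-2) = 0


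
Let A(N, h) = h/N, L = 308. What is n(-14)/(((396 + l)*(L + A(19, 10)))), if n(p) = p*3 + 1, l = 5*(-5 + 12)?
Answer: -779/2526522 ≈ -0.00030833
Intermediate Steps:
l = 35 (l = 5*7 = 35)
n(p) = 1 + 3*p (n(p) = 3*p + 1 = 1 + 3*p)
n(-14)/(((396 + l)*(L + A(19, 10)))) = (1 + 3*(-14))/(((396 + 35)*(308 + 10/19))) = (1 - 42)/((431*(308 + 10*(1/19)))) = -41*1/(431*(308 + 10/19)) = -41/(431*(5862/19)) = -41/2526522/19 = -41*19/2526522 = -779/2526522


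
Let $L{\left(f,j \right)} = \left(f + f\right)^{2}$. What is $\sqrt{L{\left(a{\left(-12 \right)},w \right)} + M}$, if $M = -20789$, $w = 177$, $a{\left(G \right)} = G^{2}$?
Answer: $\sqrt{62155} \approx 249.31$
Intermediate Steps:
$L{\left(f,j \right)} = 4 f^{2}$ ($L{\left(f,j \right)} = \left(2 f\right)^{2} = 4 f^{2}$)
$\sqrt{L{\left(a{\left(-12 \right)},w \right)} + M} = \sqrt{4 \left(\left(-12\right)^{2}\right)^{2} - 20789} = \sqrt{4 \cdot 144^{2} - 20789} = \sqrt{4 \cdot 20736 - 20789} = \sqrt{82944 - 20789} = \sqrt{62155}$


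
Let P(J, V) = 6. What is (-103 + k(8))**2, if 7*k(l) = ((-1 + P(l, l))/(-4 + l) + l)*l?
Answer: 418609/49 ≈ 8543.0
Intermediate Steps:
k(l) = l*(l + 5/(-4 + l))/7 (k(l) = (((-1 + 6)/(-4 + l) + l)*l)/7 = ((5/(-4 + l) + l)*l)/7 = ((l + 5/(-4 + l))*l)/7 = (l*(l + 5/(-4 + l)))/7 = l*(l + 5/(-4 + l))/7)
(-103 + k(8))**2 = (-103 + (1/7)*8*(5 + 8**2 - 4*8)/(-4 + 8))**2 = (-103 + (1/7)*8*(5 + 64 - 32)/4)**2 = (-103 + (1/7)*8*(1/4)*37)**2 = (-103 + 74/7)**2 = (-647/7)**2 = 418609/49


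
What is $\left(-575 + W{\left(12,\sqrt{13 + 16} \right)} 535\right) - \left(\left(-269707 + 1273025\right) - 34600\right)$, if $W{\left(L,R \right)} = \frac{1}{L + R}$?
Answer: $- \frac{22292455}{23} - \frac{107 \sqrt{29}}{23} \approx -9.6926 \cdot 10^{5}$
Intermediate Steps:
$\left(-575 + W{\left(12,\sqrt{13 + 16} \right)} 535\right) - \left(\left(-269707 + 1273025\right) - 34600\right) = \left(-575 + \frac{1}{12 + \sqrt{13 + 16}} \cdot 535\right) - \left(\left(-269707 + 1273025\right) - 34600\right) = \left(-575 + \frac{1}{12 + \sqrt{29}} \cdot 535\right) - \left(1003318 - 34600\right) = \left(-575 + \frac{535}{12 + \sqrt{29}}\right) - 968718 = -969293 + \frac{535}{12 + \sqrt{29}}$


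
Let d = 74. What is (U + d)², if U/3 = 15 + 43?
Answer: 61504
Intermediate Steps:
U = 174 (U = 3*(15 + 43) = 3*58 = 174)
(U + d)² = (174 + 74)² = 248² = 61504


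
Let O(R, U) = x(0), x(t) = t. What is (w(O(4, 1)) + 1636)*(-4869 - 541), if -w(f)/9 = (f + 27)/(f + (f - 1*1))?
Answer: -10165390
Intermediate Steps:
O(R, U) = 0
w(f) = -9*(27 + f)/(-1 + 2*f) (w(f) = -9*(f + 27)/(f + (f - 1*1)) = -9*(27 + f)/(f + (f - 1)) = -9*(27 + f)/(f + (-1 + f)) = -9*(27 + f)/(-1 + 2*f))
(w(O(4, 1)) + 1636)*(-4869 - 541) = (9*(-27 - 1*0)/(-1 + 2*0) + 1636)*(-4869 - 541) = (9*(-27 + 0)/(-1 + 0) + 1636)*(-5410) = (9*(-27)/(-1) + 1636)*(-5410) = (9*(-1)*(-27) + 1636)*(-5410) = (243 + 1636)*(-5410) = 1879*(-5410) = -10165390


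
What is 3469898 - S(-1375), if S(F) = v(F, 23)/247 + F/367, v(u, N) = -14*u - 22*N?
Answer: 314536244379/90649 ≈ 3.4698e+6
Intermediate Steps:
v(u, N) = -22*N - 14*u
S(F) = -506/247 - 4891*F/90649 (S(F) = (-22*23 - 14*F)/247 + F/367 = (-506 - 14*F)*(1/247) + F*(1/367) = (-506/247 - 14*F/247) + F/367 = -506/247 - 4891*F/90649)
3469898 - S(-1375) = 3469898 - (-506/247 - 4891/90649*(-1375)) = 3469898 - (-506/247 + 6725125/90649) = 3469898 - 1*6539423/90649 = 3469898 - 6539423/90649 = 314536244379/90649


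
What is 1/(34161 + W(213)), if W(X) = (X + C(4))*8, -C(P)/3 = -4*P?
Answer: 1/36249 ≈ 2.7587e-5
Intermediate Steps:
C(P) = 12*P (C(P) = -(-12)*P = 12*P)
W(X) = 384 + 8*X (W(X) = (X + 12*4)*8 = (X + 48)*8 = (48 + X)*8 = 384 + 8*X)
1/(34161 + W(213)) = 1/(34161 + (384 + 8*213)) = 1/(34161 + (384 + 1704)) = 1/(34161 + 2088) = 1/36249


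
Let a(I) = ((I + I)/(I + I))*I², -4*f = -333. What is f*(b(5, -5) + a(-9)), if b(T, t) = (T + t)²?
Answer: 26973/4 ≈ 6743.3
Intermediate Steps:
f = 333/4 (f = -¼*(-333) = 333/4 ≈ 83.250)
a(I) = I² (a(I) = ((2*I)/((2*I)))*I² = ((2*I)*(1/(2*I)))*I² = 1*I² = I²)
f*(b(5, -5) + a(-9)) = 333*((5 - 5)² + (-9)²)/4 = 333*(0² + 81)/4 = 333*(0 + 81)/4 = (333/4)*81 = 26973/4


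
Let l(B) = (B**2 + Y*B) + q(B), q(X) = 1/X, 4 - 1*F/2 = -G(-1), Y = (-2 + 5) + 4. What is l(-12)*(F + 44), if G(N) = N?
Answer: 17975/6 ≈ 2995.8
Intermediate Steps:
Y = 7 (Y = 3 + 4 = 7)
F = 6 (F = 8 - (-2)*(-1) = 8 - 2*1 = 8 - 2 = 6)
q(X) = 1/X
l(B) = 1/B + B**2 + 7*B (l(B) = (B**2 + 7*B) + 1/B = 1/B + B**2 + 7*B)
l(-12)*(F + 44) = ((1 + (-12)**2*(7 - 12))/(-12))*(6 + 44) = -(1 + 144*(-5))/12*50 = -(1 - 720)/12*50 = -1/12*(-719)*50 = (719/12)*50 = 17975/6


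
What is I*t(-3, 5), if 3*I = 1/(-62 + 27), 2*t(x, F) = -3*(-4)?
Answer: -2/35 ≈ -0.057143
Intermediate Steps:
t(x, F) = 6 (t(x, F) = (-3*(-4))/2 = (½)*12 = 6)
I = -1/105 (I = 1/(3*(-62 + 27)) = (⅓)/(-35) = (⅓)*(-1/35) = -1/105 ≈ -0.0095238)
I*t(-3, 5) = -1/105*6 = -2/35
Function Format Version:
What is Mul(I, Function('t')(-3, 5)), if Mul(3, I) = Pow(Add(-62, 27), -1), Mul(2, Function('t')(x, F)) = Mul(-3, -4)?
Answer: Rational(-2, 35) ≈ -0.057143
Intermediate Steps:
Function('t')(x, F) = 6 (Function('t')(x, F) = Mul(Rational(1, 2), Mul(-3, -4)) = Mul(Rational(1, 2), 12) = 6)
I = Rational(-1, 105) (I = Mul(Rational(1, 3), Pow(Add(-62, 27), -1)) = Mul(Rational(1, 3), Pow(-35, -1)) = Mul(Rational(1, 3), Rational(-1, 35)) = Rational(-1, 105) ≈ -0.0095238)
Mul(I, Function('t')(-3, 5)) = Mul(Rational(-1, 105), 6) = Rational(-2, 35)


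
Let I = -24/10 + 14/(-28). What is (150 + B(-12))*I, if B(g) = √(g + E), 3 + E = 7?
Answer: -435 - 29*I*√2/5 ≈ -435.0 - 8.2024*I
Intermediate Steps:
E = 4 (E = -3 + 7 = 4)
I = -29/10 (I = -24*⅒ + 14*(-1/28) = -12/5 - ½ = -29/10 ≈ -2.9000)
B(g) = √(4 + g) (B(g) = √(g + 4) = √(4 + g))
(150 + B(-12))*I = (150 + √(4 - 12))*(-29/10) = (150 + √(-8))*(-29/10) = (150 + 2*I*√2)*(-29/10) = -435 - 29*I*√2/5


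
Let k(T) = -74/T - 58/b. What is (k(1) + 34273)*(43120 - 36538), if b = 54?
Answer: 2025816736/9 ≈ 2.2509e+8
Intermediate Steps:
k(T) = -29/27 - 74/T (k(T) = -74/T - 58/54 = -74/T - 58*1/54 = -74/T - 29/27 = -29/27 - 74/T)
(k(1) + 34273)*(43120 - 36538) = ((-29/27 - 74/1) + 34273)*(43120 - 36538) = ((-29/27 - 74*1) + 34273)*6582 = ((-29/27 - 74) + 34273)*6582 = (-2027/27 + 34273)*6582 = (923344/27)*6582 = 2025816736/9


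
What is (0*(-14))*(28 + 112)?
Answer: 0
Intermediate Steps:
(0*(-14))*(28 + 112) = 0*140 = 0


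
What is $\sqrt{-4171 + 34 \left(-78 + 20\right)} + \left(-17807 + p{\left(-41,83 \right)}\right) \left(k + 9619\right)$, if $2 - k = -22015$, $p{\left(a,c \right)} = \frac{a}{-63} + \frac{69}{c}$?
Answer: $- \frac{2945471456708}{5229} + i \sqrt{6143} \approx -5.633 \cdot 10^{8} + 78.377 i$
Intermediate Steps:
$p{\left(a,c \right)} = \frac{69}{c} - \frac{a}{63}$ ($p{\left(a,c \right)} = a \left(- \frac{1}{63}\right) + \frac{69}{c} = - \frac{a}{63} + \frac{69}{c} = \frac{69}{c} - \frac{a}{63}$)
$k = 22017$ ($k = 2 - -22015 = 2 + 22015 = 22017$)
$\sqrt{-4171 + 34 \left(-78 + 20\right)} + \left(-17807 + p{\left(-41,83 \right)}\right) \left(k + 9619\right) = \sqrt{-4171 + 34 \left(-78 + 20\right)} + \left(-17807 - \left(- \frac{41}{63} - \frac{69}{83}\right)\right) \left(22017 + 9619\right) = \sqrt{-4171 + 34 \left(-58\right)} + \left(-17807 + \left(69 \cdot \frac{1}{83} + \frac{41}{63}\right)\right) 31636 = \sqrt{-4171 - 1972} + \left(-17807 + \left(\frac{69}{83} + \frac{41}{63}\right)\right) 31636 = \sqrt{-6143} + \left(-17807 + \frac{7750}{5229}\right) 31636 = i \sqrt{6143} - \frac{2945471456708}{5229} = - \frac{2945471456708}{5229} + i \sqrt{6143}$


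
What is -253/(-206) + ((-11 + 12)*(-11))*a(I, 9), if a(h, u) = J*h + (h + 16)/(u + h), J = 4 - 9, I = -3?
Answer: -57970/309 ≈ -187.61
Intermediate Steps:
J = -5
a(h, u) = -5*h + (16 + h)/(h + u) (a(h, u) = -5*h + (h + 16)/(u + h) = -5*h + (16 + h)/(h + u))
-253/(-206) + ((-11 + 12)*(-11))*a(I, 9) = -253/(-206) + ((-11 + 12)*(-11))*((16 - 3 - 5*(-3)² - 5*(-3)*9)/(-3 + 9)) = -253*(-1/206) + (1*(-11))*((16 - 3 - 5*9 + 135)/6) = 253/206 - 11*(16 - 3 - 45 + 135)/6 = 253/206 - 11*103/6 = 253/206 - 1133/6 = -57970/309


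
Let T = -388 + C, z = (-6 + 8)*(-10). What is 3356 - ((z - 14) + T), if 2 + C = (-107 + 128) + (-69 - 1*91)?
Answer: 3919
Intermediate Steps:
C = -141 (C = -2 + ((-107 + 128) + (-69 - 1*91)) = -2 + (21 + (-69 - 91)) = -2 + (21 - 160) = -2 - 139 = -141)
z = -20 (z = 2*(-10) = -20)
T = -529 (T = -388 - 141 = -529)
3356 - ((z - 14) + T) = 3356 - ((-20 - 14) - 529) = 3356 - (-34 - 529) = 3356 - 1*(-563) = 3356 + 563 = 3919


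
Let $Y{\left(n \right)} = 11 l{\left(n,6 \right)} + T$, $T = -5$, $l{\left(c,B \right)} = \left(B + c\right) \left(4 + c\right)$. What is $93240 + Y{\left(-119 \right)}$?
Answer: $236180$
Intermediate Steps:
$l{\left(c,B \right)} = \left(4 + c\right) \left(B + c\right)$
$Y{\left(n \right)} = 259 + 11 n^{2} + 110 n$ ($Y{\left(n \right)} = 11 \left(n^{2} + 4 \cdot 6 + 4 n + 6 n\right) - 5 = 11 \left(n^{2} + 24 + 4 n + 6 n\right) - 5 = 11 \left(24 + n^{2} + 10 n\right) - 5 = \left(264 + 11 n^{2} + 110 n\right) - 5 = 259 + 11 n^{2} + 110 n$)
$93240 + Y{\left(-119 \right)} = 93240 + \left(259 + 11 \left(-119\right)^{2} + 110 \left(-119\right)\right) = 93240 + \left(259 + 11 \cdot 14161 - 13090\right) = 93240 + \left(259 + 155771 - 13090\right) = 93240 + 142940 = 236180$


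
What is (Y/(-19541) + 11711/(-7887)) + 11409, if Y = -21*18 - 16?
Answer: 7356183370/644853 ≈ 11408.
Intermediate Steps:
Y = -394 (Y = -378 - 16 = -394)
(Y/(-19541) + 11711/(-7887)) + 11409 = (-394/(-19541) + 11711/(-7887)) + 11409 = (-394*(-1/19541) + 11711*(-1/7887)) + 11409 = (394/19541 - 49/33) + 11409 = -944507/644853 + 11409 = 7356183370/644853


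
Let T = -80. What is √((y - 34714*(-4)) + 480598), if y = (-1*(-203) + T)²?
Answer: √634583 ≈ 796.61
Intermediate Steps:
y = 15129 (y = (-1*(-203) - 80)² = (203 - 80)² = 123² = 15129)
√((y - 34714*(-4)) + 480598) = √((15129 - 34714*(-4)) + 480598) = √((15129 - 1*(-138856)) + 480598) = √((15129 + 138856) + 480598) = √(153985 + 480598) = √634583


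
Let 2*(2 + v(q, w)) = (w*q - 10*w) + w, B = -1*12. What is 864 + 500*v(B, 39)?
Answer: -204886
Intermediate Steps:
B = -12
v(q, w) = -2 - 9*w/2 + q*w/2 (v(q, w) = -2 + ((w*q - 10*w) + w)/2 = -2 + ((q*w - 10*w) + w)/2 = -2 + ((-10*w + q*w) + w)/2 = -2 + (-9*w + q*w)/2 = -2 + (-9*w/2 + q*w/2) = -2 - 9*w/2 + q*w/2)
864 + 500*v(B, 39) = 864 + 500*(-2 - 9/2*39 + (½)*(-12)*39) = 864 + 500*(-2 - 351/2 - 234) = 864 + 500*(-823/2) = 864 - 205750 = -204886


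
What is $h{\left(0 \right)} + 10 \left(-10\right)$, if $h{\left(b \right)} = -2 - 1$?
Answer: $-103$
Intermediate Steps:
$h{\left(b \right)} = -3$
$h{\left(0 \right)} + 10 \left(-10\right) = -3 + 10 \left(-10\right) = -3 - 100 = -103$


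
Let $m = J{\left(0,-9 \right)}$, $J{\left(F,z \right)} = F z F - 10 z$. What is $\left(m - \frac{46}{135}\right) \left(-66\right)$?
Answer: $- \frac{266288}{45} \approx -5917.5$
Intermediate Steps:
$J{\left(F,z \right)} = - 10 z + z F^{2}$ ($J{\left(F,z \right)} = z F^{2} - 10 z = - 10 z + z F^{2}$)
$m = 90$ ($m = - 9 \left(-10 + 0^{2}\right) = - 9 \left(-10 + 0\right) = \left(-9\right) \left(-10\right) = 90$)
$\left(m - \frac{46}{135}\right) \left(-66\right) = \left(90 - \frac{46}{135}\right) \left(-66\right) = \frac{12104}{135} \left(-66\right) = - \frac{266288}{45}$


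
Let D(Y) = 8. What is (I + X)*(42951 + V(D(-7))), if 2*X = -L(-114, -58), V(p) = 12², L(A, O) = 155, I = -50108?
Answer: -4325488245/2 ≈ -2.1627e+9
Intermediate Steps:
V(p) = 144
X = -155/2 (X = (-1*155)/2 = (½)*(-155) = -155/2 ≈ -77.500)
(I + X)*(42951 + V(D(-7))) = (-50108 - 155/2)*(42951 + 144) = -100371/2*43095 = -4325488245/2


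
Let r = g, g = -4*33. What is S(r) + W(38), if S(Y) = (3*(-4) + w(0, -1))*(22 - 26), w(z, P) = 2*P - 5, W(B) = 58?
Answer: 134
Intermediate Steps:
g = -132
r = -132
w(z, P) = -5 + 2*P
S(Y) = 76 (S(Y) = (3*(-4) + (-5 + 2*(-1)))*(22 - 26) = (-12 + (-5 - 2))*(-4) = (-12 - 7)*(-4) = -19*(-4) = 76)
S(r) + W(38) = 76 + 58 = 134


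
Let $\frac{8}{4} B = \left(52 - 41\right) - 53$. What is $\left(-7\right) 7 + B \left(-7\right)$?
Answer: $98$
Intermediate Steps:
$B = -21$ ($B = \frac{\left(52 - 41\right) - 53}{2} = \frac{11 - 53}{2} = \frac{1}{2} \left(-42\right) = -21$)
$\left(-7\right) 7 + B \left(-7\right) = \left(-7\right) 7 - -147 = -49 + 147 = 98$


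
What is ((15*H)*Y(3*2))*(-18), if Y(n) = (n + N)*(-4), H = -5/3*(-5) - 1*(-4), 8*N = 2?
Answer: 83250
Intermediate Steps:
N = 1/4 (N = (1/8)*2 = 1/4 ≈ 0.25000)
H = 37/3 (H = -5/3*(-5) + 4 = 25/3 + 4 = 37/3 ≈ 12.333)
Y(n) = -1 - 4*n (Y(n) = (n + 1/4)*(-4) = (1/4 + n)*(-4) = -1 - 4*n)
((15*H)*Y(3*2))*(-18) = ((15*(37/3))*(-1 - 12*2))*(-18) = (185*(-1 - 4*6))*(-18) = (185*(-1 - 24))*(-18) = (185*(-25))*(-18) = -4625*(-18) = 83250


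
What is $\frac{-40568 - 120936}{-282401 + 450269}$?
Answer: $- \frac{40376}{41967} \approx -0.96209$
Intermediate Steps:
$\frac{-40568 - 120936}{-282401 + 450269} = - \frac{161504}{167868} = \left(-161504\right) \frac{1}{167868} = - \frac{40376}{41967}$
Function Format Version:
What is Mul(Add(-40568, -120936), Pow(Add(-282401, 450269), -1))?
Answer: Rational(-40376, 41967) ≈ -0.96209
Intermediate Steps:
Mul(Add(-40568, -120936), Pow(Add(-282401, 450269), -1)) = Mul(-161504, Pow(167868, -1)) = Mul(-161504, Rational(1, 167868)) = Rational(-40376, 41967)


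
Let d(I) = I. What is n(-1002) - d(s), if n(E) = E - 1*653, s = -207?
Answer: -1448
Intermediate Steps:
n(E) = -653 + E (n(E) = E - 653 = -653 + E)
n(-1002) - d(s) = (-653 - 1002) - 1*(-207) = -1655 + 207 = -1448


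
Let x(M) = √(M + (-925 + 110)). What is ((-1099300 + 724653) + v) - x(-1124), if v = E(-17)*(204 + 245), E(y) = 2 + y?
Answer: -381382 - I*√1939 ≈ -3.8138e+5 - 44.034*I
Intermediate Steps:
x(M) = √(-815 + M) (x(M) = √(M - 815) = √(-815 + M))
v = -6735 (v = (2 - 17)*(204 + 245) = -15*449 = -6735)
((-1099300 + 724653) + v) - x(-1124) = ((-1099300 + 724653) - 6735) - √(-815 - 1124) = (-374647 - 6735) - √(-1939) = -381382 - I*√1939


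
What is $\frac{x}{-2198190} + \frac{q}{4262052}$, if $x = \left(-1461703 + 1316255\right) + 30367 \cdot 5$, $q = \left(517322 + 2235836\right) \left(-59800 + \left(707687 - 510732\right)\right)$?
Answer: $\frac{34585714494522374}{390366670245} \approx 88598.0$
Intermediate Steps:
$q = 377609385490$ ($q = 2753158 \left(-59800 + 196955\right) = 2753158 \cdot 137155 = 377609385490$)
$x = 6387$ ($x = -145448 + 151835 = 6387$)
$\frac{x}{-2198190} + \frac{q}{4262052} = \frac{6387}{-2198190} + \frac{377609385490}{4262052} = 6387 \left(- \frac{1}{2198190}\right) + 377609385490 \cdot \frac{1}{4262052} = - \frac{2129}{732730} + \frac{188804692745}{2131026} = \frac{34585714494522374}{390366670245}$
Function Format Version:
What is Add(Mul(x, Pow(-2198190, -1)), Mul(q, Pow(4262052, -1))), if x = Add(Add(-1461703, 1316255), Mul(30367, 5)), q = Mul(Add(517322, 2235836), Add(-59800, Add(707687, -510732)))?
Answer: Rational(34585714494522374, 390366670245) ≈ 88598.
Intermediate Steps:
q = 377609385490 (q = Mul(2753158, Add(-59800, 196955)) = Mul(2753158, 137155) = 377609385490)
x = 6387 (x = Add(-145448, 151835) = 6387)
Add(Mul(x, Pow(-2198190, -1)), Mul(q, Pow(4262052, -1))) = Add(Mul(6387, Pow(-2198190, -1)), Mul(377609385490, Pow(4262052, -1))) = Add(Mul(6387, Rational(-1, 2198190)), Mul(377609385490, Rational(1, 4262052))) = Add(Rational(-2129, 732730), Rational(188804692745, 2131026)) = Rational(34585714494522374, 390366670245)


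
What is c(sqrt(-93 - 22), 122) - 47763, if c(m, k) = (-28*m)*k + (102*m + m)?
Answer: -47763 - 3313*I*sqrt(115) ≈ -47763.0 - 35528.0*I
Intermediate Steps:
c(m, k) = 103*m - 28*k*m (c(m, k) = -28*k*m + 103*m = 103*m - 28*k*m)
c(sqrt(-93 - 22), 122) - 47763 = sqrt(-93 - 22)*(103 - 28*122) - 47763 = sqrt(-115)*(103 - 3416) - 47763 = (I*sqrt(115))*(-3313) - 47763 = -3313*I*sqrt(115) - 47763 = -47763 - 3313*I*sqrt(115)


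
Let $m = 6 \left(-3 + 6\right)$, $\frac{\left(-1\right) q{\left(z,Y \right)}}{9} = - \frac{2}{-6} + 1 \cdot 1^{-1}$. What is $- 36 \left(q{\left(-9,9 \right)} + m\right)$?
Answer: $-216$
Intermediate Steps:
$q{\left(z,Y \right)} = -12$ ($q{\left(z,Y \right)} = - 9 \left(- \frac{2}{-6} + 1 \cdot 1^{-1}\right) = - 9 \left(\left(-2\right) \left(- \frac{1}{6}\right) + 1 \cdot 1\right) = - 9 \left(\frac{1}{3} + 1\right) = \left(-9\right) \frac{4}{3} = -12$)
$m = 18$ ($m = 6 \cdot 3 = 18$)
$- 36 \left(q{\left(-9,9 \right)} + m\right) = - 36 \left(-12 + 18\right) = \left(-36\right) 6 = -216$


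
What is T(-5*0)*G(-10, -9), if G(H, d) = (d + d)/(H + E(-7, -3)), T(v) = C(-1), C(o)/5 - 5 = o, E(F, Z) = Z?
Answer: 360/13 ≈ 27.692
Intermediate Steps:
C(o) = 25 + 5*o
T(v) = 20 (T(v) = 25 + 5*(-1) = 25 - 5 = 20)
G(H, d) = 2*d/(-3 + H) (G(H, d) = (d + d)/(H - 3) = (2*d)/(-3 + H) = 2*d/(-3 + H))
T(-5*0)*G(-10, -9) = 20*(2*(-9)/(-3 - 10)) = 20*(2*(-9)/(-13)) = 20*(2*(-9)*(-1/13)) = 20*(18/13) = 360/13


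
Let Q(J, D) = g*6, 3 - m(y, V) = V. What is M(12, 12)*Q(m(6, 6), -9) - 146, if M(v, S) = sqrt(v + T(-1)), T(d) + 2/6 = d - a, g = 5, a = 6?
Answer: -146 + 10*sqrt(42) ≈ -81.193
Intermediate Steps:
T(d) = -19/3 + d (T(d) = -1/3 + (d - 1*6) = -1/3 + (d - 6) = -1/3 + (-6 + d) = -19/3 + d)
m(y, V) = 3 - V
Q(J, D) = 30 (Q(J, D) = 5*6 = 30)
M(v, S) = sqrt(-22/3 + v) (M(v, S) = sqrt(v + (-19/3 - 1)) = sqrt(v - 22/3) = sqrt(-22/3 + v))
M(12, 12)*Q(m(6, 6), -9) - 146 = (sqrt(-66 + 9*12)/3)*30 - 146 = (sqrt(-66 + 108)/3)*30 - 146 = (sqrt(42)/3)*30 - 146 = 10*sqrt(42) - 146 = -146 + 10*sqrt(42)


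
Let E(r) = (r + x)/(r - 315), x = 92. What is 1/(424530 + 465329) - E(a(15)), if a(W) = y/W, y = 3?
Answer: 410226573/1400638066 ≈ 0.29289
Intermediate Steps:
a(W) = 3/W
E(r) = (92 + r)/(-315 + r) (E(r) = (r + 92)/(r - 315) = (92 + r)/(-315 + r))
1/(424530 + 465329) - E(a(15)) = 1/(424530 + 465329) - (92 + 3/15)/(-315 + 3/15) = 1/889859 - (92 + 3*(1/15))/(-315 + 3*(1/15)) = 1/889859 - (92 + ⅕)/(-315 + ⅕) = 1/889859 - 461/((-1574/5)*5) = 1/889859 - (-5)*461/(1574*5) = 1/889859 - 1*(-461/1574) = 1/889859 + 461/1574 = 410226573/1400638066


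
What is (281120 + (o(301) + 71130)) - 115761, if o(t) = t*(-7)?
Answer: 234382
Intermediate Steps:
o(t) = -7*t
(281120 + (o(301) + 71130)) - 115761 = (281120 + (-7*301 + 71130)) - 115761 = (281120 + (-2107 + 71130)) - 115761 = (281120 + 69023) - 115761 = 350143 - 115761 = 234382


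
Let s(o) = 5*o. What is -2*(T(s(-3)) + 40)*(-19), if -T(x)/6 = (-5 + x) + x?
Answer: 9500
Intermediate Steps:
T(x) = 30 - 12*x (T(x) = -6*((-5 + x) + x) = -6*(-5 + 2*x) = 30 - 12*x)
-2*(T(s(-3)) + 40)*(-19) = -2*((30 - 60*(-3)) + 40)*(-19) = -2*((30 - 12*(-15)) + 40)*(-19) = -2*((30 + 180) + 40)*(-19) = -2*(210 + 40)*(-19) = -500*(-19) = -2*(-4750) = 9500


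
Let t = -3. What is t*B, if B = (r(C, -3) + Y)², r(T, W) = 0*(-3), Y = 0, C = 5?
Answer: 0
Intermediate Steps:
r(T, W) = 0
B = 0 (B = (0 + 0)² = 0² = 0)
t*B = -3*0 = 0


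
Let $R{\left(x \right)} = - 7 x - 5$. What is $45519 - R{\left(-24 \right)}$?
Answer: $45356$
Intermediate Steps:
$R{\left(x \right)} = -5 - 7 x$
$45519 - R{\left(-24 \right)} = 45519 - \left(-5 - -168\right) = 45519 - \left(-5 + 168\right) = 45519 - 163 = 45356$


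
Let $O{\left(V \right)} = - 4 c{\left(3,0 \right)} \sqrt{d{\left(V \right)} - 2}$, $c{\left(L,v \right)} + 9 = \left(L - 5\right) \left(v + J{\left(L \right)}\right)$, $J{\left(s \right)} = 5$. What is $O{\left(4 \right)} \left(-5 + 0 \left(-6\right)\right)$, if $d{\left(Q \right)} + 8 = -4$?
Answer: $- 380 i \sqrt{14} \approx - 1421.8 i$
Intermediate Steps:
$d{\left(Q \right)} = -12$ ($d{\left(Q \right)} = -8 - 4 = -12$)
$c{\left(L,v \right)} = -9 + \left(-5 + L\right) \left(5 + v\right)$ ($c{\left(L,v \right)} = -9 + \left(L - 5\right) \left(v + 5\right) = -9 + \left(-5 + L\right) \left(5 + v\right)$)
$O{\left(V \right)} = 76 i \sqrt{14}$ ($O{\left(V \right)} = - 4 \left(-34 - 0 + 5 \cdot 3 + 3 \cdot 0\right) \sqrt{-12 - 2} = - 4 \left(-34 + 0 + 15 + 0\right) \sqrt{-14} = \left(-4\right) \left(-19\right) i \sqrt{14} = 76 i \sqrt{14}$)
$O{\left(4 \right)} \left(-5 + 0 \left(-6\right)\right) = 76 i \sqrt{14} \left(-5 + 0 \left(-6\right)\right) = 76 i \sqrt{14} \left(-5 + 0\right) = 76 i \sqrt{14} \left(-5\right) = - 380 i \sqrt{14}$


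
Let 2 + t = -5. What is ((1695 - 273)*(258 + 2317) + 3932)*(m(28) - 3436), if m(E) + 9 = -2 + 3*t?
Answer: -12712238376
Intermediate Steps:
t = -7 (t = -2 - 5 = -7)
m(E) = -32 (m(E) = -9 + (-2 + 3*(-7)) = -9 + (-2 - 21) = -9 - 23 = -32)
((1695 - 273)*(258 + 2317) + 3932)*(m(28) - 3436) = ((1695 - 273)*(258 + 2317) + 3932)*(-32 - 3436) = (1422*2575 + 3932)*(-3468) = (3661650 + 3932)*(-3468) = 3665582*(-3468) = -12712238376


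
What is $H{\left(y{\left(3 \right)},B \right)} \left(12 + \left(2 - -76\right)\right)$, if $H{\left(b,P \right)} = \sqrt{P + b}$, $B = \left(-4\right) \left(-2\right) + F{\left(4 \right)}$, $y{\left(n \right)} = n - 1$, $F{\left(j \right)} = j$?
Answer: $90 \sqrt{14} \approx 336.75$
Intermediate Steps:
$y{\left(n \right)} = -1 + n$
$B = 12$ ($B = \left(-4\right) \left(-2\right) + 4 = 8 + 4 = 12$)
$H{\left(y{\left(3 \right)},B \right)} \left(12 + \left(2 - -76\right)\right) = \sqrt{12 + \left(-1 + 3\right)} \left(12 + \left(2 - -76\right)\right) = \sqrt{12 + 2} \left(12 + \left(2 + 76\right)\right) = \sqrt{14} \left(12 + 78\right) = \sqrt{14} \cdot 90 = 90 \sqrt{14}$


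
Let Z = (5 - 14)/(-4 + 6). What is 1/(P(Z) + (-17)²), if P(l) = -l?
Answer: 2/587 ≈ 0.0034072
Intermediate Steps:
Z = -9/2 ≈ -4.5000
1/(P(Z) + (-17)²) = 1/(-1*(-9/2) + (-17)²) = 1/(9/2 + 289) = 1/(587/2) = 2/587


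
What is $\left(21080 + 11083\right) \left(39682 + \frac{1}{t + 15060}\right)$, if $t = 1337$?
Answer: $\frac{20927362678065}{16397} \approx 1.2763 \cdot 10^{9}$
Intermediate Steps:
$\left(21080 + 11083\right) \left(39682 + \frac{1}{t + 15060}\right) = \left(21080 + 11083\right) \left(39682 + \frac{1}{1337 + 15060}\right) = 32163 \left(39682 + \frac{1}{16397}\right) = 32163 \cdot \frac{650665755}{16397} = \frac{20927362678065}{16397}$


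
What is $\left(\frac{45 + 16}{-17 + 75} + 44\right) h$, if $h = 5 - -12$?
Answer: $\frac{44421}{58} \approx 765.88$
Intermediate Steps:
$h = 17$ ($h = 5 + 12 = 17$)
$\left(\frac{45 + 16}{-17 + 75} + 44\right) h = \left(\frac{45 + 16}{-17 + 75} + 44\right) 17 = \left(\frac{61}{58} + 44\right) 17 = \frac{2613}{58} \cdot 17 = \frac{44421}{58}$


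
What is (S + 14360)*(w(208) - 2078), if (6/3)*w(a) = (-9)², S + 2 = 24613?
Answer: -158806825/2 ≈ -7.9403e+7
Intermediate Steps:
S = 24611 (S = -2 + 24613 = 24611)
w(a) = 81/2 (w(a) = (½)*(-9)² = (½)*81 = 81/2)
(S + 14360)*(w(208) - 2078) = (24611 + 14360)*(81/2 - 2078) = 38971*(-4075/2) = -158806825/2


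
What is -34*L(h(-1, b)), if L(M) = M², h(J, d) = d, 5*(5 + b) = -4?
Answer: -28594/25 ≈ -1143.8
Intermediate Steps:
b = -29/5 (b = -5 + (⅕)*(-4) = -5 - ⅘ = -29/5 ≈ -5.8000)
-34*L(h(-1, b)) = -34*(-29/5)² = -34*841/25 = -28594/25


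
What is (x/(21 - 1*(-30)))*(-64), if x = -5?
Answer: 320/51 ≈ 6.2745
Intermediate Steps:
(x/(21 - 1*(-30)))*(-64) = -5/(21 - 1*(-30))*(-64) = -5/(21 + 30)*(-64) = -5/51*(-64) = 320/51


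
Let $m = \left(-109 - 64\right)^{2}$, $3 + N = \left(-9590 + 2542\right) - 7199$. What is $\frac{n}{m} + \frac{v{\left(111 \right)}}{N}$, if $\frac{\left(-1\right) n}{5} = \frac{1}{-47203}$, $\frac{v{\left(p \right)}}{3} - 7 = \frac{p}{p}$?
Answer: $- \frac{5650942473}{3355254144125} \approx -0.0016842$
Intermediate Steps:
$N = -14250$ ($N = -3 + \left(\left(-9590 + 2542\right) - 7199\right) = -3 - 14247 = -14250$)
$v{\left(p \right)} = 24$ ($v{\left(p \right)} = 21 + 3 \frac{p}{p} = 21 + 3 \cdot 1 = 21 + 3 = 24$)
$m = 29929$ ($m = \left(-109 - 64\right)^{2} = \left(-173\right)^{2} = 29929$)
$n = \frac{5}{47203}$ ($n = - \frac{5}{-47203} = \left(-5\right) \left(- \frac{1}{47203}\right) = \frac{5}{47203} \approx 0.00010593$)
$\frac{n}{m} + \frac{v{\left(111 \right)}}{N} = \frac{5}{47203 \cdot 29929} + \frac{24}{-14250} = \frac{5}{47203} \cdot \frac{1}{29929} + 24 \left(- \frac{1}{14250}\right) = \frac{5}{1412738587} - \frac{4}{2375} = - \frac{5650942473}{3355254144125}$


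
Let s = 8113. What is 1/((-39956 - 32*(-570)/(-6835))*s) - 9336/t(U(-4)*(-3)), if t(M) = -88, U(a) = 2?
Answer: 517168251553463/4874765010500 ≈ 106.09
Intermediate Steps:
1/((-39956 - 32*(-570)/(-6835))*s) - 9336/t(U(-4)*(-3)) = 1/(-39956 - 32*(-570)/(-6835)*8113) - 9336/(-88) = (1/8113)/(-39956 + 18240*(-1/6835)) - 9336*(-1/88) = (1/8113)/(-39956 - 3648/1367) + 1167/11 = (1/8113)/(-54623500/1367) + 1167/11 = -1367/54623500*1/8113 + 1167/11 = -1367/443160455500 + 1167/11 = 517168251553463/4874765010500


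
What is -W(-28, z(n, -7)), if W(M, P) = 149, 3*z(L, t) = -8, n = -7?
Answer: -149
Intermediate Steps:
z(L, t) = -8/3 (z(L, t) = (1/3)*(-8) = -8/3)
-W(-28, z(n, -7)) = -1*149 = -149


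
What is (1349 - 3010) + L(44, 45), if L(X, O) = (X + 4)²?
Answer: 643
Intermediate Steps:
L(X, O) = (4 + X)²
(1349 - 3010) + L(44, 45) = (1349 - 3010) + (4 + 44)² = -1661 + 48² = -1661 + 2304 = 643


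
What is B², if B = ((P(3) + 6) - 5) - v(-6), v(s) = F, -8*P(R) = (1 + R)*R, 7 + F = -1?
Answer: 225/4 ≈ 56.250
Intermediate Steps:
F = -8 (F = -7 - 1 = -8)
P(R) = -R*(1 + R)/8 (P(R) = -(1 + R)*R/8 = -R*(1 + R)/8)
v(s) = -8
B = 15/2 (B = ((-⅛*3*(1 + 3) + 6) - 5) - 1*(-8) = ((-⅛*3*4 + 6) - 5) + 8 = ((-3/2 + 6) - 5) + 8 = (9/2 - 5) + 8 = -½ + 8 = 15/2 ≈ 7.5000)
B² = (15/2)² = 225/4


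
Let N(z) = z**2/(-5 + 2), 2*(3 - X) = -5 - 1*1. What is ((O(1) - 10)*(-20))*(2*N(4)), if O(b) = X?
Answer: -2560/3 ≈ -853.33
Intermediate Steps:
X = 6 (X = 3 - (-5 - 1*1)/2 = 3 - (-5 - 1)/2 = 3 - 1/2*(-6) = 3 + 3 = 6)
O(b) = 6
N(z) = -z**2/3 (N(z) = z**2/(-3) = -z**2/3)
((O(1) - 10)*(-20))*(2*N(4)) = ((6 - 10)*(-20))*(2*(-1/3*4**2)) = (-4*(-20))*(2*(-1/3*16)) = 80*(2*(-16/3)) = 80*(-32/3) = -2560/3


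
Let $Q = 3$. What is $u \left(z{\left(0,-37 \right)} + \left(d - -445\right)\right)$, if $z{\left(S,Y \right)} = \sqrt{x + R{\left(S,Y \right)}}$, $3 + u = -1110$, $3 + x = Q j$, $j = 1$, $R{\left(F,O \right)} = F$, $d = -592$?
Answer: $163611$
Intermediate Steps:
$x = 0$ ($x = -3 + 3 \cdot 1 = -3 + 3 = 0$)
$u = -1113$ ($u = -3 - 1110 = -1113$)
$z{\left(S,Y \right)} = \sqrt{S}$ ($z{\left(S,Y \right)} = \sqrt{0 + S} = \sqrt{S}$)
$u \left(z{\left(0,-37 \right)} + \left(d - -445\right)\right) = - 1113 \left(\sqrt{0} - 147\right) = - 1113 \left(0 + \left(-592 + 445\right)\right) = - 1113 \left(0 - 147\right) = \left(-1113\right) \left(-147\right) = 163611$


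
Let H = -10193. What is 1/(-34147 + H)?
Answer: -1/44340 ≈ -2.2553e-5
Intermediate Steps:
1/(-34147 + H) = 1/(-34147 - 10193) = 1/(-44340) = -1/44340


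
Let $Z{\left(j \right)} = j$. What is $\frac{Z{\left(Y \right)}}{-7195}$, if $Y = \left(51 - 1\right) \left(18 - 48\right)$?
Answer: $\frac{300}{1439} \approx 0.20848$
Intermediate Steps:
$Y = -1500$ ($Y = 50 \left(-30\right) = -1500$)
$\frac{Z{\left(Y \right)}}{-7195} = - \frac{1500}{-7195} = \left(-1500\right) \left(- \frac{1}{7195}\right) = \frac{300}{1439}$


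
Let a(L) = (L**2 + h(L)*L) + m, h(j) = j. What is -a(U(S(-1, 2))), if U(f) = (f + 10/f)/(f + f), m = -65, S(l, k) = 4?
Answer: 8151/128 ≈ 63.680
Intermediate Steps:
U(f) = (f + 10/f)/(2*f) (U(f) = (f + 10/f)/((2*f)) = (f + 10/f)*(1/(2*f)) = (f + 10/f)/(2*f))
a(L) = -65 + 2*L**2 (a(L) = (L**2 + L*L) - 65 = (L**2 + L**2) - 65 = 2*L**2 - 65 = -65 + 2*L**2)
-a(U(S(-1, 2))) = -(-65 + 2*(1/2 + 5/4**2)**2) = -(-65 + 2*(1/2 + 5*(1/16))**2) = -(-65 + 2*(1/2 + 5/16)**2) = -(-65 + 2*(13/16)**2) = -(-65 + 2*(169/256)) = -(-65 + 169/128) = -1*(-8151/128) = 8151/128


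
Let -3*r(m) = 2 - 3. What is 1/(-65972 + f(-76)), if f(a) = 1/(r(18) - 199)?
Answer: -596/39319315 ≈ -1.5158e-5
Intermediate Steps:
r(m) = 1/3 (r(m) = -(2 - 3)/3 = -1/3*(-1) = 1/3)
f(a) = -3/596 (f(a) = 1/(1/3 - 199) = 1/(-596/3) = -3/596)
1/(-65972 + f(-76)) = 1/(-65972 - 3/596) = 1/(-39319315/596) = -596/39319315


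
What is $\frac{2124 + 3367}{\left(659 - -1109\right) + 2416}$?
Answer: $\frac{5491}{4184} \approx 1.3124$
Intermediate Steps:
$\frac{2124 + 3367}{\left(659 - -1109\right) + 2416} = \frac{5491}{\left(659 + 1109\right) + 2416} = \frac{5491}{1768 + 2416} = \frac{5491}{4184}$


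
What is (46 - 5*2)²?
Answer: 1296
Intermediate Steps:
(46 - 5*2)² = (46 - 10)² = 36² = 1296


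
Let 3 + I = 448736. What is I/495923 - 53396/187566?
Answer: 28843374685/46509146709 ≈ 0.62017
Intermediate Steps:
I = 448733 (I = -3 + 448736 = 448733)
I/495923 - 53396/187566 = 448733/495923 - 53396/187566 = 448733*(1/495923) - 53396*1/187566 = 448733/495923 - 26698/93783 = 28843374685/46509146709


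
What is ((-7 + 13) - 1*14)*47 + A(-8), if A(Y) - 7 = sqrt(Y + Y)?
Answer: -369 + 4*I ≈ -369.0 + 4.0*I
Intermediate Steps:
A(Y) = 7 + sqrt(2)*sqrt(Y) (A(Y) = 7 + sqrt(Y + Y) = 7 + sqrt(2*Y) = 7 + sqrt(2)*sqrt(Y))
((-7 + 13) - 1*14)*47 + A(-8) = ((-7 + 13) - 1*14)*47 + (7 + sqrt(2)*sqrt(-8)) = (6 - 14)*47 + (7 + sqrt(2)*(2*I*sqrt(2))) = -8*47 + (7 + 4*I) = -376 + (7 + 4*I) = -369 + 4*I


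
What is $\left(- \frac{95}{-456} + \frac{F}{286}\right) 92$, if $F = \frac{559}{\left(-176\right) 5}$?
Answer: $\frac{275333}{14520} \approx 18.962$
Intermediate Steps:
$F = - \frac{559}{880}$ ($F = \frac{559}{-880} = 559 \left(- \frac{1}{880}\right) = - \frac{559}{880} \approx -0.63523$)
$\left(- \frac{95}{-456} + \frac{F}{286}\right) 92 = \left(- \frac{95}{-456} - \frac{559}{880 \cdot 286}\right) 92 = \left(\left(-95\right) \left(- \frac{1}{456}\right) - \frac{43}{19360}\right) 92 = \left(\frac{5}{24} - \frac{43}{19360}\right) 92 = \frac{11971}{58080} \cdot 92 = \frac{275333}{14520}$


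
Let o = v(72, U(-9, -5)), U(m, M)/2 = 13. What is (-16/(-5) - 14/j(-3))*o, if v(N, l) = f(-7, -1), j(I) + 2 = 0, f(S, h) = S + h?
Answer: -408/5 ≈ -81.600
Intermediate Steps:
U(m, M) = 26 (U(m, M) = 2*13 = 26)
j(I) = -2 (j(I) = -2 + 0 = -2)
v(N, l) = -8 (v(N, l) = -7 - 1 = -8)
o = -8
(-16/(-5) - 14/j(-3))*o = (-16/(-5) - 14/(-2))*(-8) = (-16*(-1/5) - 14*(-1/2))*(-8) = (16/5 + 7)*(-8) = (51/5)*(-8) = -408/5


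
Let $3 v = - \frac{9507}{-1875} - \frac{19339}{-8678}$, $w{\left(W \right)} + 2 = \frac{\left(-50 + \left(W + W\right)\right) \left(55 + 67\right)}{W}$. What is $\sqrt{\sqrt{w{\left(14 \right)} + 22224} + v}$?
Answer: $\frac{\sqrt{5611152546818 + 658942235000 \sqrt{269871}}}{1518650} \approx 12.282$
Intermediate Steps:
$w{\left(W \right)} = -2 + \frac{-6100 + 244 W}{W}$ ($w{\left(W \right)} = -2 + \frac{\left(-50 + \left(W + W\right)\right) \left(55 + 67\right)}{W} = -2 + \frac{\left(-50 + 2 W\right) 122}{W} = -2 + \frac{-6100 + 244 W}{W}$)
$v = \frac{13195819}{5423750}$ ($v = \frac{- \frac{9507}{-1875} - \frac{19339}{-8678}}{3} = \frac{\left(-9507\right) \left(- \frac{1}{1875}\right) - - \frac{19339}{8678}}{3} = \frac{\frac{3169}{625} + \frac{19339}{8678}}{3} = \frac{1}{3} \cdot \frac{39587457}{5423750} = \frac{13195819}{5423750} \approx 2.433$)
$\sqrt{\sqrt{w{\left(14 \right)} + 22224} + v} = \sqrt{\sqrt{\left(242 - \frac{6100}{14}\right) + 22224} + \frac{13195819}{5423750}} = \sqrt{\sqrt{\left(242 - \frac{3050}{7}\right) + 22224} + \frac{13195819}{5423750}} = \sqrt{\sqrt{- \frac{1356}{7} + 22224} + \frac{13195819}{5423750}} = \sqrt{\sqrt{\frac{154212}{7}} + \frac{13195819}{5423750}} = \sqrt{\frac{2 \sqrt{269871}}{7} + \frac{13195819}{5423750}} = \sqrt{\frac{13195819}{5423750} + \frac{2 \sqrt{269871}}{7}}$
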